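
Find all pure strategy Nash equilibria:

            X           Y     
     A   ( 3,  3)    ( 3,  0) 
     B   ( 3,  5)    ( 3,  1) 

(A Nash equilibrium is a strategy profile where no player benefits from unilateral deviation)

Nash equilibrium: (A, X), (B, X)

Work:
Best responses:
  P1 vs X: payoffs [3, 3] → best response A/B (payoff 3)
  P1 vs Y: payoffs [3, 3] → best response A/B (payoff 3)
  P2 vs A: payoffs [3, 0] → best response X (payoff 3)
  P2 vs B: payoffs [5, 1] → best response X (payoff 5)
Mutual best responses: (A,X), (B,X) → Nash equilibria.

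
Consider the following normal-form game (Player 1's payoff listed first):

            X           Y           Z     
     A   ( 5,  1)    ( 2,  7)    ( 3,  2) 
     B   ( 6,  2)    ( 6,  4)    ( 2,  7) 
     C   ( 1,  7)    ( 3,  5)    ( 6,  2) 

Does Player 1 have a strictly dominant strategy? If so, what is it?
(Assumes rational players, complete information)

No strictly dominant strategy exists for Player 1

Work:
A strategy strictly dominates another if it gives a strictly higher payoff against every opponent action. Compare each pair of P1's strategies column-by-column:
  A vs B: [5 vs 6, 2 vs 6, 3 vs 2] → A does not strictly dominate B (column X: 5 ≤ 6)
  A vs C: [5 vs 1, 2 vs 3, 3 vs 6] → A does not strictly dominate C (column Y: 2 ≤ 3)
  B vs A: [6 vs 5, 6 vs 2, 2 vs 3] → B does not strictly dominate A (column Z: 2 ≤ 3)
  B vs C: [6 vs 1, 6 vs 3, 2 vs 6] → B does not strictly dominate C (column Z: 2 ≤ 6)
  C vs A: [1 vs 5, 3 vs 2, 6 vs 3] → C does not strictly dominate A (column X: 1 ≤ 5)
  C vs B: [1 vs 6, 3 vs 6, 6 vs 2] → C does not strictly dominate B (column X: 1 ≤ 6)
No single strategy strictly dominates all others → no strictly dominant strategy.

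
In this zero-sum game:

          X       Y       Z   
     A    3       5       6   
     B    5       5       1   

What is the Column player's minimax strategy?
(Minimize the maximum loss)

Column should play X or Y (all achieve the minimum), value = 5

Work:
Column player minimizes Row's maximum payoff:
Column X: max payoff to Row = 5
Column Y: max payoff to Row = 5
Column Z: max payoff to Row = 6
Minimum is 5, achieved by columns X, Y (tied).
Each of X or Y is a minimax strategy.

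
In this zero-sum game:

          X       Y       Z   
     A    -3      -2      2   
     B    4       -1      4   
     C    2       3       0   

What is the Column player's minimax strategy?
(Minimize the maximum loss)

Column should play Y, value = 3

Work:
Column player minimizes Row's maximum payoff:
Column X: max payoff to Row = 4
Column Y: max payoff to Row = 3
Column Z: max payoff to Row = 4
Minimum is 3, achieved by column Y.
Minimax strategy: Y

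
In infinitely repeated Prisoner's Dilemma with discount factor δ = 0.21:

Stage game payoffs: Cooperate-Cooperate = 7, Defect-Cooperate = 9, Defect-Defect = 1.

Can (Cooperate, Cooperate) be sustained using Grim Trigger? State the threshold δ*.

δ* = 0.25; since δ = 0.21 < 0.25, cooperation cannot be sustained

Work:
For Grim Trigger:
Cooperate forever: 7/(1-δ)
Defect then punished: 9 + 1·δ/(1-δ)
Need: 7/(1-δ) ≥ 9 + 1·δ/(1-δ)
Solving: δ ≥ (T-R)/(T-P) = (9-7)/(9-1) = 0.25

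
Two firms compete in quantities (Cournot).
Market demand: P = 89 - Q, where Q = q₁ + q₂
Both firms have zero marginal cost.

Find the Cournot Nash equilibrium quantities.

q₁* = q₂* = 29.67; P* = 29.67

Work:
Profit: π_i = P·q_i = (a - q_i - q_j)·q_i
FOC: ∂π_i/∂q_i = a - 2q_i - q_j = 0
Reaction function: q_i = (89 - q_j)/2
Symmetry: q* = 89/3 = 29.67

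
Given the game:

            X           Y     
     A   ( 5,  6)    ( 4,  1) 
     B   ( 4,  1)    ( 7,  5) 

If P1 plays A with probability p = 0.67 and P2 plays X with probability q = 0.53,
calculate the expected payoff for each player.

E[P1] = 4.8204, E[P2] = 3.3959

Work:
E[P1] = p·q·π₁(A,X) + p·(1-q)·π₁(A,Y) + (1-p)·q·π₁(B,X) + (1-p)·(1-q)·π₁(B,Y)
= 0.67·0.53·5 + 0.67·0.47·4 + 0.33·0.53·4 + 0.33·0.47·7
= 4.8204

E[P2] = 3.3959 (similar calculation)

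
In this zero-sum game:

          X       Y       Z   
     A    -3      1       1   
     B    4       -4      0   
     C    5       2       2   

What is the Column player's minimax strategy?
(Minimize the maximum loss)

Column should play Y or Z (all achieve the minimum), value = 2

Work:
Column player minimizes Row's maximum payoff:
Column X: max payoff to Row = 5
Column Y: max payoff to Row = 2
Column Z: max payoff to Row = 2
Minimum is 2, achieved by columns Y, Z (tied).
Each of Y or Z is a minimax strategy.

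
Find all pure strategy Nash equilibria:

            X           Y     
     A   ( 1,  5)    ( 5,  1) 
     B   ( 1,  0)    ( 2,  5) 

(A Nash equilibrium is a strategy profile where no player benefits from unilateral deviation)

Nash equilibrium: (A, X)

Work:
Best responses:
  P1 vs X: payoffs [1, 1] → best response A/B (payoff 1)
  P1 vs Y: payoffs [5, 2] → best response A (payoff 5)
  P2 vs A: payoffs [5, 1] → best response X (payoff 5)
  P2 vs B: payoffs [0, 5] → best response Y (payoff 5)
Mutual best responses: (A,X) → Nash equilibria.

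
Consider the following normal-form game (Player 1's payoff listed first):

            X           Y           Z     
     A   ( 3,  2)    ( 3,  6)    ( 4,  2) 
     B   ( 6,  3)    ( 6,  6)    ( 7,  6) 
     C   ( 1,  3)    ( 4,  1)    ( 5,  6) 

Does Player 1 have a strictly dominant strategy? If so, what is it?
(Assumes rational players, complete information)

Yes, Player 1's strictly dominant strategy is B

Work:
A strategy strictly dominates another if it gives a strictly higher payoff against every opponent action. Compare each pair of P1's strategies column-by-column:
  A vs B: [3 vs 6, 3 vs 6, 4 vs 7] → A does not strictly dominate B (column X: 3 ≤ 6)
  A vs C: [3 vs 1, 3 vs 4, 4 vs 5] → A does not strictly dominate C (column Y: 3 ≤ 4)
  B vs A: [6 vs 3, 6 vs 3, 7 vs 4] → B strictly dominates A
  B vs C: [6 vs 1, 6 vs 4, 7 vs 5] → B strictly dominates C
  C vs A: [1 vs 3, 4 vs 3, 5 vs 4] → C does not strictly dominate A (column X: 1 ≤ 3)
  C vs B: [1 vs 6, 4 vs 6, 5 vs 7] → C does not strictly dominate B (column X: 1 ≤ 6)
B strictly dominates every other strategy → strictly dominant.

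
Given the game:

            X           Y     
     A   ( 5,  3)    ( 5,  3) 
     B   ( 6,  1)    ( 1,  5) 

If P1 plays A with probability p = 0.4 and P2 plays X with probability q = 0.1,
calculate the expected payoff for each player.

E[P1] = 2.9, E[P2] = 3.96

Work:
E[P1] = p·q·π₁(A,X) + p·(1-q)·π₁(A,Y) + (1-p)·q·π₁(B,X) + (1-p)·(1-q)·π₁(B,Y)
= 0.4·0.1·5 + 0.4·0.9·5 + 0.6·0.1·6 + 0.6·0.9·1
= 2.9

E[P2] = 3.96 (similar calculation)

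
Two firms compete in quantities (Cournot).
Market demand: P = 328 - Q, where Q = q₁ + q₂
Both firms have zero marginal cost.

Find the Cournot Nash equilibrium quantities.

q₁* = q₂* = 109.33; P* = 109.33

Work:
Profit: π_i = P·q_i = (a - q_i - q_j)·q_i
FOC: ∂π_i/∂q_i = a - 2q_i - q_j = 0
Reaction function: q_i = (328 - q_j)/2
Symmetry: q* = 328/3 = 109.33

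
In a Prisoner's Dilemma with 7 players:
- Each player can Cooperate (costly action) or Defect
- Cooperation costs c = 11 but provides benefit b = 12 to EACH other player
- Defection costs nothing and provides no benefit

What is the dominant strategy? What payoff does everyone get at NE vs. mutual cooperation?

Dominant: Defect; NE payoff = 0; Coop payoff = 61

Work:
Defect dominates (saves cost c = 11, benefit to others is external)
NE: All defect → everyone gets 0
If all cooperate: each receives (6)×12 - 11 = 61
Social dilemma: 61 > 0 but NE gives 0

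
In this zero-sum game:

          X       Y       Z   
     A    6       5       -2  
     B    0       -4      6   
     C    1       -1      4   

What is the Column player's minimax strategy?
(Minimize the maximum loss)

Column should play Y, value = 5

Work:
Column player minimizes Row's maximum payoff:
Column X: max payoff to Row = 6
Column Y: max payoff to Row = 5
Column Z: max payoff to Row = 6
Minimum is 5, achieved by column Y.
Minimax strategy: Y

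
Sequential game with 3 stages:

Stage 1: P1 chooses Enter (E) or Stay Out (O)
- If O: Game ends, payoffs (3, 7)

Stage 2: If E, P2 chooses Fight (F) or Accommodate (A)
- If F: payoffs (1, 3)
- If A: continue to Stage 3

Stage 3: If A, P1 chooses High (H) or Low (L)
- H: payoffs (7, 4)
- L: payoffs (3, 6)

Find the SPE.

SPE: (E, A, H); Outcome (7, 4)

Work:
Stage 3: P1 chooses H (7 vs 3)
Stage 2: P2: F->3, A->4 (anticipating H). Choose A
Stage 1: P1: O->3, E->7 (anticipating A, H). Choose E
SPE path: E -> A -> H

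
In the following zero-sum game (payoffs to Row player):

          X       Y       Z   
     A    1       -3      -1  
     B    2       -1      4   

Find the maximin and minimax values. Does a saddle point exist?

Maximin = -1, Minimax = -1, Saddle: True

Work:
Row minimums: [-3, -1] → maximin = -1
Column maximums: [2, -1, 4] → minimax = -1
Saddle point exists! Game value = -1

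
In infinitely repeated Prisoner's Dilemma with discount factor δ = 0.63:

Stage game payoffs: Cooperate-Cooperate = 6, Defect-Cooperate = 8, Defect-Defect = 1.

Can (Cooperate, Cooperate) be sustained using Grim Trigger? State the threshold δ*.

δ* = 0.2857; since δ = 0.63 ≥ 0.2857, cooperation can be sustained

Work:
For Grim Trigger:
Cooperate forever: 6/(1-δ)
Defect then punished: 8 + 1·δ/(1-δ)
Need: 6/(1-δ) ≥ 8 + 1·δ/(1-δ)
Solving: δ ≥ (T-R)/(T-P) = (8-6)/(8-1) = 0.2857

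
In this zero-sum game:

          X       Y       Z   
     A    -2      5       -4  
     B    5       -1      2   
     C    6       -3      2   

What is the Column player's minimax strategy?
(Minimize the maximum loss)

Column should play Z, value = 2

Work:
Column player minimizes Row's maximum payoff:
Column X: max payoff to Row = 6
Column Y: max payoff to Row = 5
Column Z: max payoff to Row = 2
Minimum is 2, achieved by column Z.
Minimax strategy: Z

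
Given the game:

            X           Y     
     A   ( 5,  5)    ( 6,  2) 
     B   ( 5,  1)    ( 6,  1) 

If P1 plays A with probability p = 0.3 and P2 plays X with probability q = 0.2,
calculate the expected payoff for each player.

E[P1] = 5.8, E[P2] = 1.48

Work:
E[P1] = p·q·π₁(A,X) + p·(1-q)·π₁(A,Y) + (1-p)·q·π₁(B,X) + (1-p)·(1-q)·π₁(B,Y)
= 0.3·0.2·5 + 0.3·0.8·6 + 0.7·0.2·5 + 0.7·0.8·6
= 5.8

E[P2] = 1.48 (similar calculation)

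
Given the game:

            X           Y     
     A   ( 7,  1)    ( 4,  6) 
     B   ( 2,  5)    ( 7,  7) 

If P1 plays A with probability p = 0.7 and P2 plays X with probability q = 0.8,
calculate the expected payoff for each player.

E[P1] = 5.38, E[P2] = 3.02

Work:
E[P1] = p·q·π₁(A,X) + p·(1-q)·π₁(A,Y) + (1-p)·q·π₁(B,X) + (1-p)·(1-q)·π₁(B,Y)
= 0.7·0.8·7 + 0.7·0.2·4 + 0.3·0.8·2 + 0.3·0.2·7
= 5.38

E[P2] = 3.02 (similar calculation)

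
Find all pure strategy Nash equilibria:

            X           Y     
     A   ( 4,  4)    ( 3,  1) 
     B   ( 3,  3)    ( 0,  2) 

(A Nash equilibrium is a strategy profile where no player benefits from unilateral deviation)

Nash equilibrium: (A, X)

Work:
Best responses:
  P1 vs X: payoffs [4, 3] → best response A (payoff 4)
  P1 vs Y: payoffs [3, 0] → best response A (payoff 3)
  P2 vs A: payoffs [4, 1] → best response X (payoff 4)
  P2 vs B: payoffs [3, 2] → best response X (payoff 3)
Mutual best responses: (A,X) → Nash equilibria.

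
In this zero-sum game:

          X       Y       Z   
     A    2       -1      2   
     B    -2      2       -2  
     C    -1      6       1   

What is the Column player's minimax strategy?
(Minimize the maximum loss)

Column should play X or Z (all achieve the minimum), value = 2

Work:
Column player minimizes Row's maximum payoff:
Column X: max payoff to Row = 2
Column Y: max payoff to Row = 6
Column Z: max payoff to Row = 2
Minimum is 2, achieved by columns X, Z (tied).
Each of X or Z is a minimax strategy.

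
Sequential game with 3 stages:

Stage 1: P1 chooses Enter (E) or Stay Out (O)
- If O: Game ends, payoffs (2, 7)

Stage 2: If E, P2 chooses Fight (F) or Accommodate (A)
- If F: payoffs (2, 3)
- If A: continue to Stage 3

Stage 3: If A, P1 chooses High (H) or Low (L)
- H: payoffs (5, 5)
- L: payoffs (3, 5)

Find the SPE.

SPE: (E, A, H); Outcome (5, 5)

Work:
Stage 3: P1 chooses H (5 vs 3)
Stage 2: P2: F->3, A->5 (anticipating H). Choose A
Stage 1: P1: O->2, E->5 (anticipating A, H). Choose E
SPE path: E -> A -> H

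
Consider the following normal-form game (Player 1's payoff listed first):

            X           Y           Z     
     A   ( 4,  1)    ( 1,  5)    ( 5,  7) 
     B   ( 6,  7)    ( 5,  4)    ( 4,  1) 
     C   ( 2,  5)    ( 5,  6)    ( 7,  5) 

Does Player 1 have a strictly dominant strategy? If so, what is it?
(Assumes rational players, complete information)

No strictly dominant strategy exists for Player 1

Work:
A strategy strictly dominates another if it gives a strictly higher payoff against every opponent action. Compare each pair of P1's strategies column-by-column:
  A vs B: [4 vs 6, 1 vs 5, 5 vs 4] → A does not strictly dominate B (column X: 4 ≤ 6)
  A vs C: [4 vs 2, 1 vs 5, 5 vs 7] → A does not strictly dominate C (column Y: 1 ≤ 5)
  B vs A: [6 vs 4, 5 vs 1, 4 vs 5] → B does not strictly dominate A (column Z: 4 ≤ 5)
  B vs C: [6 vs 2, 5 vs 5, 4 vs 7] → B does not strictly dominate C (column Y: 5 ≤ 5)
  C vs A: [2 vs 4, 5 vs 1, 7 vs 5] → C does not strictly dominate A (column X: 2 ≤ 4)
  C vs B: [2 vs 6, 5 vs 5, 7 vs 4] → C does not strictly dominate B (column X: 2 ≤ 6)
No single strategy strictly dominates all others → no strictly dominant strategy.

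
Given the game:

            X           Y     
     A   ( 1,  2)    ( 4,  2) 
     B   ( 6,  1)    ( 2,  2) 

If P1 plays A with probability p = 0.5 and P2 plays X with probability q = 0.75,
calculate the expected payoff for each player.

E[P1] = 3.375, E[P2] = 1.625

Work:
E[P1] = p·q·π₁(A,X) + p·(1-q)·π₁(A,Y) + (1-p)·q·π₁(B,X) + (1-p)·(1-q)·π₁(B,Y)
= 0.5·0.75·1 + 0.5·0.25·4 + 0.5·0.75·6 + 0.5·0.25·2
= 3.375

E[P2] = 1.625 (similar calculation)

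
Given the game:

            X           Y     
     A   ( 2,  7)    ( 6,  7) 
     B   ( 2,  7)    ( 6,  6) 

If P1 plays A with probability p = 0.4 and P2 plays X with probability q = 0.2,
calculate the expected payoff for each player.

E[P1] = 5.2, E[P2] = 6.52

Work:
E[P1] = p·q·π₁(A,X) + p·(1-q)·π₁(A,Y) + (1-p)·q·π₁(B,X) + (1-p)·(1-q)·π₁(B,Y)
= 0.4·0.2·2 + 0.4·0.8·6 + 0.6·0.2·2 + 0.6·0.8·6
= 5.2

E[P2] = 6.52 (similar calculation)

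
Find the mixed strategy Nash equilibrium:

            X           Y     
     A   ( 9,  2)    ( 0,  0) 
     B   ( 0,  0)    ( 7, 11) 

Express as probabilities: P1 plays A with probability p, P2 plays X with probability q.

p = 0.8462, q = 0.4375

Work:
Find probabilities that make opponent indifferent:
P2 chooses q to make P1 indifferent between A and B
P1 chooses p to make P2 indifferent between X and Y
Mixed NE: P1 plays (A: 0.8462, B: 0.1538), P2 plays (X: 0.4375, Y: 0.5625)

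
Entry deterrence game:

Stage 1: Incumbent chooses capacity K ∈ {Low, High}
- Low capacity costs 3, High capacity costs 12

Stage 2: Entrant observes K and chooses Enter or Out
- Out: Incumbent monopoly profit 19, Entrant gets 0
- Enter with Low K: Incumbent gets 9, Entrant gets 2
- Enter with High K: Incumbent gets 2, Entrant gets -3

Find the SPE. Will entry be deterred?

SPE: (High, Enter|Low, Out|High); Entry deterred. Incumbent net profit = 7

Work:
After Low K: Entrant enters (2 > 0)
After High K: Entrant stays out (-3 < 0)
Incumbent: Low → 9−3=6, High → 19−12=7
Incumbent chooses High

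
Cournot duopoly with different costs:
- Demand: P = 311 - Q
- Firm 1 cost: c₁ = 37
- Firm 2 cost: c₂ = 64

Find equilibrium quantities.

q₁* = 100.33, q₂* = 73.33

Work:
Reaction: q₁ = (311 - 37 - q₂)/2
Reaction: q₂ = (311 - 64 - q₁)/2
Solve simultaneously:
q₁* = (311 - 2×37 + 64)/3 = 100.33
q₂* = (311 - 2×64 + 37)/3 = 73.33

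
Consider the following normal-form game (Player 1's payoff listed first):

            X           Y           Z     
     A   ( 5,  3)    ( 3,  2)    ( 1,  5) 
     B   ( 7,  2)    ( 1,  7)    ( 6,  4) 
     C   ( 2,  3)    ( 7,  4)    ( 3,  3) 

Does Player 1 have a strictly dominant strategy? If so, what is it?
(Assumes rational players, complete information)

No strictly dominant strategy exists for Player 1

Work:
A strategy strictly dominates another if it gives a strictly higher payoff against every opponent action. Compare each pair of P1's strategies column-by-column:
  A vs B: [5 vs 7, 3 vs 1, 1 vs 6] → A does not strictly dominate B (column X: 5 ≤ 7)
  A vs C: [5 vs 2, 3 vs 7, 1 vs 3] → A does not strictly dominate C (column Y: 3 ≤ 7)
  B vs A: [7 vs 5, 1 vs 3, 6 vs 1] → B does not strictly dominate A (column Y: 1 ≤ 3)
  B vs C: [7 vs 2, 1 vs 7, 6 vs 3] → B does not strictly dominate C (column Y: 1 ≤ 7)
  C vs A: [2 vs 5, 7 vs 3, 3 vs 1] → C does not strictly dominate A (column X: 2 ≤ 5)
  C vs B: [2 vs 7, 7 vs 1, 3 vs 6] → C does not strictly dominate B (column X: 2 ≤ 7)
No single strategy strictly dominates all others → no strictly dominant strategy.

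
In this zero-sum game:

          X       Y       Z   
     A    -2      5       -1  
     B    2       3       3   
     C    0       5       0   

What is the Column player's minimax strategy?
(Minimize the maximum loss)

Column should play X, value = 2

Work:
Column player minimizes Row's maximum payoff:
Column X: max payoff to Row = 2
Column Y: max payoff to Row = 5
Column Z: max payoff to Row = 3
Minimum is 2, achieved by column X.
Minimax strategy: X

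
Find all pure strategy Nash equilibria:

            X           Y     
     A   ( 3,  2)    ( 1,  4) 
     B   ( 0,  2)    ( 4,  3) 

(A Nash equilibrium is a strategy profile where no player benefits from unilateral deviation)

Nash equilibrium: (B, Y)

Work:
Best responses:
  P1 vs X: payoffs [3, 0] → best response A (payoff 3)
  P1 vs Y: payoffs [1, 4] → best response B (payoff 4)
  P2 vs A: payoffs [2, 4] → best response Y (payoff 4)
  P2 vs B: payoffs [2, 3] → best response Y (payoff 3)
Mutual best responses: (B,Y) → Nash equilibria.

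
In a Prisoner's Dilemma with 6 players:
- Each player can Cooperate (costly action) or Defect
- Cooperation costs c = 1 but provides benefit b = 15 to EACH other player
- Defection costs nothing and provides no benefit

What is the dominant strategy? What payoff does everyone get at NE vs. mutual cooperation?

Dominant: Defect; NE payoff = 0; Coop payoff = 74

Work:
Defect dominates (saves cost c = 1, benefit to others is external)
NE: All defect → everyone gets 0
If all cooperate: each receives (5)×15 - 1 = 74
Social dilemma: 74 > 0 but NE gives 0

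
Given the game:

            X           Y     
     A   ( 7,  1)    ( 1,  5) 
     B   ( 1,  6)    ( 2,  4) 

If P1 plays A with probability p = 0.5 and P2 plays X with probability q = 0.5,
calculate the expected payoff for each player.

E[P1] = 2.75, E[P2] = 4.0

Work:
E[P1] = p·q·π₁(A,X) + p·(1-q)·π₁(A,Y) + (1-p)·q·π₁(B,X) + (1-p)·(1-q)·π₁(B,Y)
= 0.5·0.5·7 + 0.5·0.5·1 + 0.5·0.5·1 + 0.5·0.5·2
= 2.75

E[P2] = 4.0 (similar calculation)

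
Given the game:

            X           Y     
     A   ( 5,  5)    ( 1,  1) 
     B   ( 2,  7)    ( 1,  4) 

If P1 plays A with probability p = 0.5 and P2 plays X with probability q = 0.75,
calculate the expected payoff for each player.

E[P1] = 2.875, E[P2] = 5.125

Work:
E[P1] = p·q·π₁(A,X) + p·(1-q)·π₁(A,Y) + (1-p)·q·π₁(B,X) + (1-p)·(1-q)·π₁(B,Y)
= 0.5·0.75·5 + 0.5·0.25·1 + 0.5·0.75·2 + 0.5·0.25·1
= 2.875

E[P2] = 5.125 (similar calculation)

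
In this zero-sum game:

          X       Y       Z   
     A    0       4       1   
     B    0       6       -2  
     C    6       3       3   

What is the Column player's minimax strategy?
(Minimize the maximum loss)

Column should play Z, value = 3

Work:
Column player minimizes Row's maximum payoff:
Column X: max payoff to Row = 6
Column Y: max payoff to Row = 6
Column Z: max payoff to Row = 3
Minimum is 3, achieved by column Z.
Minimax strategy: Z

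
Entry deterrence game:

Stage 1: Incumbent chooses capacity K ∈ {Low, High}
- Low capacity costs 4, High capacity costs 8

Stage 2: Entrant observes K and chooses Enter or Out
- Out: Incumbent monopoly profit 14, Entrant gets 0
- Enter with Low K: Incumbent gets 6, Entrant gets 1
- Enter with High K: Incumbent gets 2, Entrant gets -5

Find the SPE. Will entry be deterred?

SPE: (High, Enter|Low, Out|High); Entry deterred. Incumbent net profit = 6

Work:
After Low K: Entrant enters (1 > 0)
After High K: Entrant stays out (-5 < 0)
Incumbent: Low → 6−4=2, High → 14−8=6
Incumbent chooses High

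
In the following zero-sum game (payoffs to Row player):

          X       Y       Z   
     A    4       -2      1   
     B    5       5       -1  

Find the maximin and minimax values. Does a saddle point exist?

Maximin = -1, Minimax = 1, Saddle: False

Work:
Row minimums: [-2, -1] → maximin = -1
Column maximums: [5, 5, 1] → minimax = 1
No saddle point (maximin ≠ minimax). Mixed strategy needed.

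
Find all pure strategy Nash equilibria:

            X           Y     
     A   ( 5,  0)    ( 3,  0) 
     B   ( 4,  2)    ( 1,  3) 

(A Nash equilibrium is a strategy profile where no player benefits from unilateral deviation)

Nash equilibrium: (A, X), (A, Y)

Work:
Best responses:
  P1 vs X: payoffs [5, 4] → best response A (payoff 5)
  P1 vs Y: payoffs [3, 1] → best response A (payoff 3)
  P2 vs A: payoffs [0, 0] → best response X/Y (payoff 0)
  P2 vs B: payoffs [2, 3] → best response Y (payoff 3)
Mutual best responses: (A,X), (A,Y) → Nash equilibria.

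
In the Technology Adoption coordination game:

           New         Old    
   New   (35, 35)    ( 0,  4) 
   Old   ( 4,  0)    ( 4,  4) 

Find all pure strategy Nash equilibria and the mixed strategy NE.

Pure NE: (New, New) and (Old, Old); Mixed NE: p = 0.1143, q = 0.1143

Work:
Check pure NE:
(New, New): (35, 35) - no unilateral deviation beneficial
(Old, Old): (4, 4) - no unilateral deviation beneficial
Mixed NE: P1 plays New with p = 0.1143, P2 plays New with q = 0.1143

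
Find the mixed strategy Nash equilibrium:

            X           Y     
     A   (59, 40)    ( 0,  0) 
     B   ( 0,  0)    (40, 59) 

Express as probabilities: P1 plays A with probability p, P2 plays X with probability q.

p = 0.596, q = 0.404

Work:
Find probabilities that make opponent indifferent:
P2 chooses q to make P1 indifferent between A and B
P1 chooses p to make P2 indifferent between X and Y
Mixed NE: P1 plays (A: 0.596, B: 0.404), P2 plays (X: 0.404, Y: 0.596)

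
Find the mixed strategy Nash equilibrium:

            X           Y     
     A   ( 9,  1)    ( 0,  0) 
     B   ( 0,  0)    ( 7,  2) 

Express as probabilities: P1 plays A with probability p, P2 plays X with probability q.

p = 0.6667, q = 0.4375

Work:
Find probabilities that make opponent indifferent:
P2 chooses q to make P1 indifferent between A and B
P1 chooses p to make P2 indifferent between X and Y
Mixed NE: P1 plays (A: 0.6667, B: 0.3333), P2 plays (X: 0.4375, Y: 0.5625)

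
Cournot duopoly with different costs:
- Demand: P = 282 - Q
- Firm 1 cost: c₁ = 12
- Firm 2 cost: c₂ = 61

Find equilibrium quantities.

q₁* = 106.33, q₂* = 57.33

Work:
Reaction: q₁ = (282 - 12 - q₂)/2
Reaction: q₂ = (282 - 61 - q₁)/2
Solve simultaneously:
q₁* = (282 - 2×12 + 61)/3 = 106.33
q₂* = (282 - 2×61 + 12)/3 = 57.33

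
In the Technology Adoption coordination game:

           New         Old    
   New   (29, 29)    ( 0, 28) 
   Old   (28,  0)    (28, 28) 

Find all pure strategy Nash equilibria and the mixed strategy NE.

Pure NE: (New, New) and (Old, Old); Mixed NE: p = 0.9655, q = 0.9655

Work:
Check pure NE:
(New, New): (29, 29) - no unilateral deviation beneficial
(Old, Old): (28, 28) - no unilateral deviation beneficial
Mixed NE: P1 plays New with p = 0.9655, P2 plays New with q = 0.9655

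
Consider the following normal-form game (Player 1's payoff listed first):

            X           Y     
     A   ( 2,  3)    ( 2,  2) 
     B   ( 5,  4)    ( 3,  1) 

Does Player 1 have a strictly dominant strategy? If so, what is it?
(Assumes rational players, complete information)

Yes, Player 1's strictly dominant strategy is B

Work:
A strategy strictly dominates another if it gives a strictly higher payoff against every opponent action. Compare each pair of P1's strategies column-by-column:
  A vs B: [2 vs 5, 2 vs 3] → A does not strictly dominate B (column X: 2 ≤ 5)
  B vs A: [5 vs 2, 3 vs 2] → B strictly dominates A
B strictly dominates every other strategy → strictly dominant.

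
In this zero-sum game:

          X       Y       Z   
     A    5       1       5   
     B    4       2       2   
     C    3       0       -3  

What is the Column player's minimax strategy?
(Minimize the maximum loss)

Column should play Y, value = 2

Work:
Column player minimizes Row's maximum payoff:
Column X: max payoff to Row = 5
Column Y: max payoff to Row = 2
Column Z: max payoff to Row = 5
Minimum is 2, achieved by column Y.
Minimax strategy: Y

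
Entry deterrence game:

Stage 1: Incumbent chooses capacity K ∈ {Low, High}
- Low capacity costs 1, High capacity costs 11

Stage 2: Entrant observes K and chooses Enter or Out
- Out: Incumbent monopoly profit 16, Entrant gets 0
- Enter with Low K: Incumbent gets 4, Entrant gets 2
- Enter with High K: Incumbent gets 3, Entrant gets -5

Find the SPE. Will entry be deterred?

SPE: (High, Enter|Low, Out|High); Entry deterred. Incumbent net profit = 5

Work:
After Low K: Entrant enters (2 > 0)
After High K: Entrant stays out (-5 < 0)
Incumbent: Low → 4−1=3, High → 16−11=5
Incumbent chooses High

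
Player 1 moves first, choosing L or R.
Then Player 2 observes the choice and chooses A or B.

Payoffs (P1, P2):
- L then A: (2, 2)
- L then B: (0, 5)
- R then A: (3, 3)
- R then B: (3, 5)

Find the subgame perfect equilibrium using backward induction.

P1 plays R, P2 plays B after L and B after R; Payoff (3, 5)

Work:
Backward induction:
After L: P2 chooses B → P1 gets 0
After R: P2 chooses B → P1 gets 3
P1 chooses R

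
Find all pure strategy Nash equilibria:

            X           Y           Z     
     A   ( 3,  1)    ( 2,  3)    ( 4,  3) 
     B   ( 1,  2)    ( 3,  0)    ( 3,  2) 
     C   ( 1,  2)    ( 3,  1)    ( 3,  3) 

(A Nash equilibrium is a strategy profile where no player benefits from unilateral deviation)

Nash equilibrium: (A, Z)

Work:
Best responses:
  P1 vs X: payoffs [3, 1, 1] → best response A (payoff 3)
  P1 vs Y: payoffs [2, 3, 3] → best response B/C (payoff 3)
  P1 vs Z: payoffs [4, 3, 3] → best response A (payoff 4)
  P2 vs A: payoffs [1, 3, 3] → best response Y/Z (payoff 3)
  P2 vs B: payoffs [2, 0, 2] → best response X/Z (payoff 2)
  P2 vs C: payoffs [2, 1, 3] → best response Z (payoff 3)
Mutual best responses: (A,Z) → Nash equilibria.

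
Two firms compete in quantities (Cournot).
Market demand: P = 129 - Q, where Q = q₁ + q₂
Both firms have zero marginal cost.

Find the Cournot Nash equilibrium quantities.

q₁* = q₂* = 43.0; P* = 43.0

Work:
Profit: π_i = P·q_i = (a - q_i - q_j)·q_i
FOC: ∂π_i/∂q_i = a - 2q_i - q_j = 0
Reaction function: q_i = (129 - q_j)/2
Symmetry: q* = 129/3 = 43.0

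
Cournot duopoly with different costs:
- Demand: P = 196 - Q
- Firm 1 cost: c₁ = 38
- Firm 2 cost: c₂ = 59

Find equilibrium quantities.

q₁* = 59.67, q₂* = 38.67

Work:
Reaction: q₁ = (196 - 38 - q₂)/2
Reaction: q₂ = (196 - 59 - q₁)/2
Solve simultaneously:
q₁* = (196 - 2×38 + 59)/3 = 59.67
q₂* = (196 - 2×59 + 38)/3 = 38.67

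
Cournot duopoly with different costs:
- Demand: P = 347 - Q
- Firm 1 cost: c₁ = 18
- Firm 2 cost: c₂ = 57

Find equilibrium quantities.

q₁* = 122.67, q₂* = 83.67

Work:
Reaction: q₁ = (347 - 18 - q₂)/2
Reaction: q₂ = (347 - 57 - q₁)/2
Solve simultaneously:
q₁* = (347 - 2×18 + 57)/3 = 122.67
q₂* = (347 - 2×57 + 18)/3 = 83.67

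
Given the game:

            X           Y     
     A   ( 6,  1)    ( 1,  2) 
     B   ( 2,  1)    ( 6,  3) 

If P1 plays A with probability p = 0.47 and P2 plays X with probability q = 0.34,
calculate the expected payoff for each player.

E[P1] = 3.7282, E[P2] = 2.0098

Work:
E[P1] = p·q·π₁(A,X) + p·(1-q)·π₁(A,Y) + (1-p)·q·π₁(B,X) + (1-p)·(1-q)·π₁(B,Y)
= 0.47·0.34·6 + 0.47·0.66·1 + 0.53·0.34·2 + 0.53·0.66·6
= 3.7282

E[P2] = 2.0098 (similar calculation)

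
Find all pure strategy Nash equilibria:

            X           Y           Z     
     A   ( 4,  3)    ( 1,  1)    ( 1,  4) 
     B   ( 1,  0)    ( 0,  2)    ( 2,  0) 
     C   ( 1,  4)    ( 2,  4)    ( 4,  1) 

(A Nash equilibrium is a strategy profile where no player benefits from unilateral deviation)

Nash equilibrium: (C, Y)

Work:
Best responses:
  P1 vs X: payoffs [4, 1, 1] → best response A (payoff 4)
  P1 vs Y: payoffs [1, 0, 2] → best response C (payoff 2)
  P1 vs Z: payoffs [1, 2, 4] → best response C (payoff 4)
  P2 vs A: payoffs [3, 1, 4] → best response Z (payoff 4)
  P2 vs B: payoffs [0, 2, 0] → best response Y (payoff 2)
  P2 vs C: payoffs [4, 4, 1] → best response X/Y (payoff 4)
Mutual best responses: (C,Y) → Nash equilibria.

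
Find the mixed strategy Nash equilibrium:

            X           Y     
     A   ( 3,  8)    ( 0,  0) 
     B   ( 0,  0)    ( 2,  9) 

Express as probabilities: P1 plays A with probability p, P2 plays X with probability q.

p = 0.5294, q = 0.4

Work:
Find probabilities that make opponent indifferent:
P2 chooses q to make P1 indifferent between A and B
P1 chooses p to make P2 indifferent between X and Y
Mixed NE: P1 plays (A: 0.5294, B: 0.4706), P2 plays (X: 0.4, Y: 0.6)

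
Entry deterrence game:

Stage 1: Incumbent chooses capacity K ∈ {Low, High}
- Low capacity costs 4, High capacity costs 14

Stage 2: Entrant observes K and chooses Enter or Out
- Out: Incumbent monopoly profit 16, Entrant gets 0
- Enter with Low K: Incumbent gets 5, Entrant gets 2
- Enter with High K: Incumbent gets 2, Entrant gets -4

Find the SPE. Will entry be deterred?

SPE: (High, Enter|Low, Out|High); Entry deterred. Incumbent net profit = 2

Work:
After Low K: Entrant enters (2 > 0)
After High K: Entrant stays out (-4 < 0)
Incumbent: Low → 5−4=1, High → 16−14=2
Incumbent chooses High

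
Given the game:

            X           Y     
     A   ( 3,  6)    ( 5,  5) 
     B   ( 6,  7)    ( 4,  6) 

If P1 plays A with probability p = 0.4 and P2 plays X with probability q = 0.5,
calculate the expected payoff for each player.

E[P1] = 4.6, E[P2] = 6.1

Work:
E[P1] = p·q·π₁(A,X) + p·(1-q)·π₁(A,Y) + (1-p)·q·π₁(B,X) + (1-p)·(1-q)·π₁(B,Y)
= 0.4·0.5·3 + 0.4·0.5·5 + 0.6·0.5·6 + 0.6·0.5·4
= 4.6

E[P2] = 6.1 (similar calculation)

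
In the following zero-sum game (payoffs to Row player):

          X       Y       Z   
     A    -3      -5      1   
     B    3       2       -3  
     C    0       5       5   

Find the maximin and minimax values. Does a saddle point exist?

Maximin = 0, Minimax = 3, Saddle: False

Work:
Row minimums: [-5, -3, 0] → maximin = 0
Column maximums: [3, 5, 5] → minimax = 3
No saddle point (maximin ≠ minimax). Mixed strategy needed.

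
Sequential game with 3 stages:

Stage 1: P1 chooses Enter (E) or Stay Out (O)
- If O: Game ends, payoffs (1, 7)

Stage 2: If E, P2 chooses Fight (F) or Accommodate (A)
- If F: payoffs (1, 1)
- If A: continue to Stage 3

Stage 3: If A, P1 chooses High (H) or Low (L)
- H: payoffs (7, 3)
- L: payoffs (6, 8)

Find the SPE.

SPE: (E, A, H); Outcome (7, 3)

Work:
Stage 3: P1 chooses H (7 vs 6)
Stage 2: P2: F->1, A->3 (anticipating H). Choose A
Stage 1: P1: O->1, E->7 (anticipating A, H). Choose E
SPE path: E -> A -> H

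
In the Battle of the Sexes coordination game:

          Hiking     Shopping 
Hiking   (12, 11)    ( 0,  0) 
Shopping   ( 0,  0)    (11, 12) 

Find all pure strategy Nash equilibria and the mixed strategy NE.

Pure NE: (Hiking, Hiking) and (Shopping, Shopping); Mixed NE: p = 0.5217, q = 0.4783

Work:
Check pure NE:
(Hiking, Hiking): (12, 11) - no unilateral deviation beneficial
(Shopping, Shopping): (11, 12) - no unilateral deviation beneficial
Mixed NE: P1 plays Hiking with p = 0.5217, P2 plays Hiking with q = 0.4783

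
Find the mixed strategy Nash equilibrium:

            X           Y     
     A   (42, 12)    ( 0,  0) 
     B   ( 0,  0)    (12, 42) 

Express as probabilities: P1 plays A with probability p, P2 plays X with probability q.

p = 0.7778, q = 0.2222

Work:
Find probabilities that make opponent indifferent:
P2 chooses q to make P1 indifferent between A and B
P1 chooses p to make P2 indifferent between X and Y
Mixed NE: P1 plays (A: 0.7778, B: 0.2222), P2 plays (X: 0.2222, Y: 0.7778)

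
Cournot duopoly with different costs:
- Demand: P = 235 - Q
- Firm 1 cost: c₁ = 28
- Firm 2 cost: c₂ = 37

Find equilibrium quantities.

q₁* = 72.0, q₂* = 63.0

Work:
Reaction: q₁ = (235 - 28 - q₂)/2
Reaction: q₂ = (235 - 37 - q₁)/2
Solve simultaneously:
q₁* = (235 - 2×28 + 37)/3 = 72.0
q₂* = (235 - 2×37 + 28)/3 = 63.0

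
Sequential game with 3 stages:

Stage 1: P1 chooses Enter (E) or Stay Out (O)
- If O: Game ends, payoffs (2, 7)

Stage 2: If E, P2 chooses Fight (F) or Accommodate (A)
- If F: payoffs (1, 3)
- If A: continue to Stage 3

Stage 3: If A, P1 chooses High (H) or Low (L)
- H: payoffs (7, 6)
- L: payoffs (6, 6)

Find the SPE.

SPE: (E, A, H); Outcome (7, 6)

Work:
Stage 3: P1 chooses H (7 vs 6)
Stage 2: P2: F->3, A->6 (anticipating H). Choose A
Stage 1: P1: O->2, E->7 (anticipating A, H). Choose E
SPE path: E -> A -> H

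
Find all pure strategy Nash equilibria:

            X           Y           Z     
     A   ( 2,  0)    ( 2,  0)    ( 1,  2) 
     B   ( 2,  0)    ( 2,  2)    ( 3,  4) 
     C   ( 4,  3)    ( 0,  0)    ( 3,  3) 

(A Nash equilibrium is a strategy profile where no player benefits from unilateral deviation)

Nash equilibrium: (B, Z), (C, X), (C, Z)

Work:
Best responses:
  P1 vs X: payoffs [2, 2, 4] → best response C (payoff 4)
  P1 vs Y: payoffs [2, 2, 0] → best response A/B (payoff 2)
  P1 vs Z: payoffs [1, 3, 3] → best response B/C (payoff 3)
  P2 vs A: payoffs [0, 0, 2] → best response Z (payoff 2)
  P2 vs B: payoffs [0, 2, 4] → best response Z (payoff 4)
  P2 vs C: payoffs [3, 0, 3] → best response X/Z (payoff 3)
Mutual best responses: (B,Z), (C,X), (C,Z) → Nash equilibria.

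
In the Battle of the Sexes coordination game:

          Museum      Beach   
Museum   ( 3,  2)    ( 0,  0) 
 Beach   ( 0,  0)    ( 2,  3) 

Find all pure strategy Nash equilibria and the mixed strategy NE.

Pure NE: (Museum, Museum) and (Beach, Beach); Mixed NE: p = 0.6, q = 0.4

Work:
Check pure NE:
(Museum, Museum): (3, 2) - no unilateral deviation beneficial
(Beach, Beach): (2, 3) - no unilateral deviation beneficial
Mixed NE: P1 plays Museum with p = 0.6, P2 plays Museum with q = 0.4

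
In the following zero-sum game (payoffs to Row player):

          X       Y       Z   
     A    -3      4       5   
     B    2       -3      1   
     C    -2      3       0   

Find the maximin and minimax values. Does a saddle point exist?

Maximin = -2, Minimax = 2, Saddle: False

Work:
Row minimums: [-3, -3, -2] → maximin = -2
Column maximums: [2, 4, 5] → minimax = 2
No saddle point (maximin ≠ minimax). Mixed strategy needed.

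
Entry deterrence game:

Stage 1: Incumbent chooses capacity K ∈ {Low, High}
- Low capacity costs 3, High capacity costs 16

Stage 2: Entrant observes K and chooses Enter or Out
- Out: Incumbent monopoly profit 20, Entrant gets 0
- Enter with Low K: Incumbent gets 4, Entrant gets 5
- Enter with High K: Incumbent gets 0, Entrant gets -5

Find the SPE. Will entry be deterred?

SPE: (High, Enter|Low, Out|High); Entry deterred. Incumbent net profit = 4

Work:
After Low K: Entrant enters (5 > 0)
After High K: Entrant stays out (-5 < 0)
Incumbent: Low → 4−3=1, High → 20−16=4
Incumbent chooses High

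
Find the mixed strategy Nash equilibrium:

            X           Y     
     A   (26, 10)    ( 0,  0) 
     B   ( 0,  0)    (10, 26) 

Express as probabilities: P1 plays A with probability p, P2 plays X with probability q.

p = 0.7222, q = 0.2778

Work:
Find probabilities that make opponent indifferent:
P2 chooses q to make P1 indifferent between A and B
P1 chooses p to make P2 indifferent between X and Y
Mixed NE: P1 plays (A: 0.7222, B: 0.2778), P2 plays (X: 0.2778, Y: 0.7222)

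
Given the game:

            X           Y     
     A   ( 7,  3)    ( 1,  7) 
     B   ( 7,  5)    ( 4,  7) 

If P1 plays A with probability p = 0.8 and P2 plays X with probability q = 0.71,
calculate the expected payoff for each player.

E[P1] = 5.434, E[P2] = 4.444

Work:
E[P1] = p·q·π₁(A,X) + p·(1-q)·π₁(A,Y) + (1-p)·q·π₁(B,X) + (1-p)·(1-q)·π₁(B,Y)
= 0.8·0.71·7 + 0.8·0.29·1 + 0.2·0.71·7 + 0.2·0.29·4
= 5.434

E[P2] = 4.444 (similar calculation)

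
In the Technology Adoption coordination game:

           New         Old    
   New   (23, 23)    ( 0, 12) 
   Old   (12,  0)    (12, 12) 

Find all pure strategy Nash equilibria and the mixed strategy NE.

Pure NE: (New, New) and (Old, Old); Mixed NE: p = 0.5217, q = 0.5217

Work:
Check pure NE:
(New, New): (23, 23) - no unilateral deviation beneficial
(Old, Old): (12, 12) - no unilateral deviation beneficial
Mixed NE: P1 plays New with p = 0.5217, P2 plays New with q = 0.5217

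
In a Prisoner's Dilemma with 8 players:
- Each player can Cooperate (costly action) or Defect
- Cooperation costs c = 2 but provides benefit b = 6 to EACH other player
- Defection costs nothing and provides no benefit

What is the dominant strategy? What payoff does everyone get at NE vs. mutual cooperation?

Dominant: Defect; NE payoff = 0; Coop payoff = 40

Work:
Defect dominates (saves cost c = 2, benefit to others is external)
NE: All defect → everyone gets 0
If all cooperate: each receives (7)×6 - 2 = 40
Social dilemma: 40 > 0 but NE gives 0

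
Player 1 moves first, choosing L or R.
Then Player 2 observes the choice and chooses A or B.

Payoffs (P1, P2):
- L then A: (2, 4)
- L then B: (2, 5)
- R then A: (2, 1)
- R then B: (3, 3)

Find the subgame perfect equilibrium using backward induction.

P1 plays R, P2 plays B after L and B after R; Payoff (3, 3)

Work:
Backward induction:
After L: P2 chooses B → P1 gets 2
After R: P2 chooses B → P1 gets 3
P1 chooses R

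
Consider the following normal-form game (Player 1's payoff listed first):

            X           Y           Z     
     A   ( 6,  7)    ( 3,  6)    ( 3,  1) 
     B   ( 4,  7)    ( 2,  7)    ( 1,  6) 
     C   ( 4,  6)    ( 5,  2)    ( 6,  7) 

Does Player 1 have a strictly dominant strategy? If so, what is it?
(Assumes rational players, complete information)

No strictly dominant strategy exists for Player 1

Work:
A strategy strictly dominates another if it gives a strictly higher payoff against every opponent action. Compare each pair of P1's strategies column-by-column:
  A vs B: [6 vs 4, 3 vs 2, 3 vs 1] → A strictly dominates B
  A vs C: [6 vs 4, 3 vs 5, 3 vs 6] → A does not strictly dominate C (column Y: 3 ≤ 5)
  B vs A: [4 vs 6, 2 vs 3, 1 vs 3] → B does not strictly dominate A (column X: 4 ≤ 6)
  B vs C: [4 vs 4, 2 vs 5, 1 vs 6] → B does not strictly dominate C (column X: 4 ≤ 4)
  C vs A: [4 vs 6, 5 vs 3, 6 vs 3] → C does not strictly dominate A (column X: 4 ≤ 6)
  C vs B: [4 vs 4, 5 vs 2, 6 vs 1] → C does not strictly dominate B (column X: 4 ≤ 4)
No single strategy strictly dominates all others → no strictly dominant strategy.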